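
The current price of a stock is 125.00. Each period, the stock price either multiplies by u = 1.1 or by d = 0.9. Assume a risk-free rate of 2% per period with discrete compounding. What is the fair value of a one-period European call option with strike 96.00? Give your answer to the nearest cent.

30.88

Risk-neutral probability p = (1 + 0.02 − 0.9)/(1.1 − 0.9) = 0.1200/0.2000 = 0.6000
Terminal stock prices: S_u = 137.5, S_d = 112.5
Terminal payoffs (S − K): max(41.5, 0) = 41.5, max(16.5, 0) = 16.5
Node 0 (S = 125): V_0 = 1/1.02·[0.6000·41.5000 + 0.4000·16.5000] = 30.8824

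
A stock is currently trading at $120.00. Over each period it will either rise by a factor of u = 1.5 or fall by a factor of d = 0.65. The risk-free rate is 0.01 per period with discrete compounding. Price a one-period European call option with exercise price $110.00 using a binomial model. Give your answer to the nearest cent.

$29.35

Risk-neutral probability p = (1 + 0.01 − 0.65)/(1.5 − 0.65) = 0.3600/0.8500 = 0.4235
Terminal stock prices: S_u = 180, S_d = 78
Terminal payoffs (S − K): max(70, 0) = 70, max(-32, 0) = 0
Node 0 (S = 120): V_0 = 1/1.01·[0.4235·70.0000 + 0.5765·0.0000] = 29.3535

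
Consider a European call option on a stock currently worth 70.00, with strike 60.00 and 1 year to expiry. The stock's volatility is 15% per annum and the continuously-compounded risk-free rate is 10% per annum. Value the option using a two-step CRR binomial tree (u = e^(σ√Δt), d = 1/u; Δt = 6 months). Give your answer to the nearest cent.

CRR parameters: u = e^(σ√Δt) = e^(0.15·√0.5) = 1.1119, d = 1/u = 0.8994
Per-period rate: rΔt = 0.1·0.5 = 0.05, so R = e^0.05 = 1.0513
Risk-neutral probability p = (e^0.05 − 0.8994)/(1.1119 − 0.8994) = 0.1519/0.2125 = 0.7148
Terminal stock prices: S_uu = 86.54, S_ud = 70, S_dd = 56.62
Terminal payoffs (S − K): max(26.54, 0) = 26.54, max(10, 0) = 10, max(-3.38, 0) = 0
Node u (S = 77.83): V_u = e^(−0.05)·[0.7148·26.5418 + 0.2852·10.0000] = 20.7589
Node d (S = 62.96): V_d = e^(−0.05)·[0.7148·10.0000 + 0.2852·0.0000] = 6.7989
Node 0 (S = 70): V_0 = e^(−0.05)·[0.7148·20.7589 + 0.2852·6.7989] = 15.9586

15.96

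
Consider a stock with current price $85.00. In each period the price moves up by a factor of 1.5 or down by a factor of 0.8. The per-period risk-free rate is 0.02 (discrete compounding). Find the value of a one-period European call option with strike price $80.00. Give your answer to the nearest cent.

$14.64

Risk-neutral probability p = (1 + 0.02 − 0.8)/(1.5 − 0.8) = 0.2200/0.7000 = 0.3143
Terminal stock prices: S_u = 127.5, S_d = 68
Terminal payoffs (S − K): max(47.5, 0) = 47.5, max(-12, 0) = 0
Node 0 (S = 85): V_0 = 1/1.02·[0.3143·47.5000 + 0.6857·0.0000] = 14.6359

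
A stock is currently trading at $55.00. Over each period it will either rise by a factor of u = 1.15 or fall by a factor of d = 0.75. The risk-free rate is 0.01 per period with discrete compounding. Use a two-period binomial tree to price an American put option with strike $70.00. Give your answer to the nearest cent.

Risk-neutral probability p = (1 + 0.01 − 0.75)/(1.15 − 0.75) = 0.2600/0.4000 = 0.6500
Terminal stock prices: S_uu = 72.74, S_ud = 47.44, S_dd = 30.94
Terminal payoffs (K − S): max(-2.737, 0) = 0, max(22.56, 0) = 22.56, max(39.06, 0) = 39.06
Node u (S = 63.25): continuation = 1/1.01·[0.6500·0.0000 + 0.3500·22.5625] = 7.8187; exercise value = 6.7500 ≤ continuation, so V_u = 7.8187
Node d (S = 41.25): continuation = 1/1.01·[0.6500·22.5625 + 0.3500·39.0625] = 28.0569; exercise value = 28.7500 > continuation, so V_d = 28.7500 (exercise)
Node 0 (S = 55): continuation = 1/1.01·[0.6500·7.8187 + 0.3500·28.7500] = 14.9947; exercise value = 15.0000 > continuation, so V_0 = 15.0000 (exercise)

$15.00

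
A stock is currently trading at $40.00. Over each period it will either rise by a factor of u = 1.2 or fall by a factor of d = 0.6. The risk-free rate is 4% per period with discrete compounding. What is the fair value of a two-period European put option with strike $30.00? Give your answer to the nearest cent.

$1.46

Risk-neutral probability p = (1 + 0.04 − 0.6)/(1.2 − 0.6) = 0.4400/0.6000 = 0.7333
Terminal stock prices: S_uu = 57.6, S_ud = 28.8, S_dd = 14.4
Terminal payoffs (K − S): max(-27.6, 0) = 0, max(1.2, 0) = 1.2, max(15.6, 0) = 15.6
Node u (S = 48): V_u = 1/1.04·[0.7333·0.0000 + 0.2667·1.2000] = 0.3077
Node d (S = 24): V_d = 1/1.04·[0.7333·1.2000 + 0.2667·15.6000] = 4.8462
Node 0 (S = 40): V_0 = 1/1.04·[0.7333·0.3077 + 0.2667·4.8462] = 1.4596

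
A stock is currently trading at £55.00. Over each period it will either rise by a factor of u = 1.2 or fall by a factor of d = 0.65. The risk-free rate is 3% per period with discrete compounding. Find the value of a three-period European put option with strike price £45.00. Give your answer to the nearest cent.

Risk-neutral probability p = (1 + 0.03 − 0.65)/(1.2 − 0.65) = 0.3800/0.5500 = 0.6909
Terminal stock prices: S_uuu = 95.04, S_uud = 51.48, S_udd = 27.89, S_ddd = 15.1
Terminal payoffs (K − S): max(-50.04, 0) = 0, max(-6.48, 0) = 0, max(17.11, 0) = 17.11, max(29.9, 0) = 29.9
Node uu (S = 79.2): V_uu = 1/1.03·[0.6909·0.0000 + 0.3091·0.0000] = 0.0000
Node ud (S = 42.9): V_ud = 1/1.03·[0.6909·0.0000 + 0.3091·17.1150] = 5.1360
Node dd (S = 23.24): V_dd = 1/1.03·[0.6909·17.1150 + 0.3091·29.8956] = 20.4518
Node u (S = 66): V_u = 1/1.03·[0.6909·0.0000 + 0.3091·5.1360] = 1.5413
Node d (S = 35.75): V_d = 1/1.03·[0.6909·5.1360 + 0.3091·20.4518] = 9.5825
Node 0 (S = 55): V_0 = 1/1.03·[0.6909·1.5413 + 0.3091·9.5825] = 3.9095

£3.91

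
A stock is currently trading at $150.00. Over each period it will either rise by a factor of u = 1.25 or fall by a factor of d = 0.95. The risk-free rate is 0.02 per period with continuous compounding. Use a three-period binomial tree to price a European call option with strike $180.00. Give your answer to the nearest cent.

Risk-neutral probability p = (e^0.02 − 0.95)/(1.25 − 0.95) = 0.0702/0.3000 = 0.2340
Terminal stock prices: S_uuu = 293, S_uud = 222.7, S_udd = 169.2, S_ddd = 128.6
Terminal payoffs (S − K): max(113, 0) = 113, max(42.66, 0) = 42.66, max(-10.78, 0) = 0, max(-51.39, 0) = 0
Node uu (S = 234.4): V_uu = e^(−0.02)·[0.2340·112.9688 + 0.7660·42.6562] = 57.9392
Node ud (S = 178.1): V_ud = e^(−0.02)·[0.2340·42.6562 + 0.7660·0.0000] = 9.7841
Node dd (S = 135.4): V_dd = e^(−0.02)·[0.2340·0.0000 + 0.7660·0.0000] = 0.0000
Node u (S = 187.5): V_u = e^(−0.02)·[0.2340·57.9392 + 0.7660·9.7841] = 20.6357
Node d (S = 142.5): V_d = e^(−0.02)·[0.2340·9.7841 + 0.7660·0.0000] = 2.2442
Node 0 (S = 150): V_0 = e^(−0.02)·[0.2340·20.6357 + 0.7660·2.2442] = 6.4182

$6.42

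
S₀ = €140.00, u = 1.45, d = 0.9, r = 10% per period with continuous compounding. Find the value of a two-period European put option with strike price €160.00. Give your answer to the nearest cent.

€15.00

Risk-neutral probability p = (e^0.1 − 0.9)/(1.45 − 0.9) = 0.2052/0.5500 = 0.3730
Terminal stock prices: S_uu = 294.4, S_ud = 182.7, S_dd = 113.4
Terminal payoffs (K − S): max(-134.4, 0) = 0, max(-22.7, 0) = 0, max(46.6, 0) = 46.6
Node u (S = 203): V_u = e^(−0.1)·[0.3730·0.0000 + 0.6270·0.0000] = 0.0000
Node d (S = 126): V_d = e^(−0.1)·[0.3730·0.0000 + 0.6270·46.6000] = 26.4361
Node 0 (S = 140): V_0 = e^(−0.1)·[0.3730·0.0000 + 0.6270·26.4361] = 14.9972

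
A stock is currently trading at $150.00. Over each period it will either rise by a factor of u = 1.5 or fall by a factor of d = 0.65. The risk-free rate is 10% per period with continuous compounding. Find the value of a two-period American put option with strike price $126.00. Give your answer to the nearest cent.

$11.98

Risk-neutral probability p = (e^0.1 − 0.65)/(1.5 − 0.65) = 0.4552/0.8500 = 0.5355
Terminal stock prices: S_uu = 337.5, S_ud = 146.2, S_dd = 63.38
Terminal payoffs (K − S): max(-211.5, 0) = 0, max(-20.25, 0) = 0, max(62.62, 0) = 62.62
Node u (S = 225): continuation = e^(−0.1)·[0.5355·0.0000 + 0.4645·0.0000] = 0.0000; exercise value = 0.0000 ≤ continuation, so V_u = 0.0000
Node d (S = 97.5): continuation = e^(−0.1)·[0.5355·0.0000 + 0.4645·62.6250] = 26.3214; exercise value = 28.5000 > continuation, so V_d = 28.5000 (exercise)
Node 0 (S = 150): continuation = e^(−0.1)·[0.5355·0.0000 + 0.4645·28.5000] = 11.9786; exercise value = 0.0000 ≤ continuation, so V_0 = 11.9786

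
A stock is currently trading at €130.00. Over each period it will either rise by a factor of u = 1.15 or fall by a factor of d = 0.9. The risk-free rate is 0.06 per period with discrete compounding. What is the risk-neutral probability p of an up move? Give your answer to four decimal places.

p = 0.6400

Risk-neutral probability p = (1 + 0.06 − 0.9)/(1.15 − 0.9) = 0.1600/0.2500 = 0.6400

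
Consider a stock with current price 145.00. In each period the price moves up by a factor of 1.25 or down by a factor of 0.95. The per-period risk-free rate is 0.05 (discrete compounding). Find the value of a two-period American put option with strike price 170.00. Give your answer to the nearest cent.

25.00

Risk-neutral probability p = (1 + 0.05 − 0.95)/(1.25 − 0.95) = 0.1000/0.3000 = 0.3333
Terminal stock prices: S_uu = 226.6, S_ud = 172.2, S_dd = 130.9
Terminal payoffs (K − S): max(-56.56, 0) = 0, max(-2.188, 0) = 0, max(39.14, 0) = 39.14
Node u (S = 181.2): continuation = 1/1.05·[0.3333·0.0000 + 0.6667·0.0000] = 0.0000; exercise value = 0.0000 ≤ continuation, so V_u = 0.0000
Node d (S = 137.8): continuation = 1/1.05·[0.3333·0.0000 + 0.6667·39.1375] = 24.8492; exercise value = 32.2500 > continuation, so V_d = 32.2500 (exercise)
Node 0 (S = 145): continuation = 1/1.05·[0.3333·0.0000 + 0.6667·32.2500] = 20.4762; exercise value = 25.0000 > continuation, so V_0 = 25.0000 (exercise)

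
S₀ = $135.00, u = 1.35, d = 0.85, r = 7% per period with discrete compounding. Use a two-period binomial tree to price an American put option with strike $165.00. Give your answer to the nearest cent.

Risk-neutral probability p = (1 + 0.07 − 0.85)/(1.35 − 0.85) = 0.2200/0.5000 = 0.4400
Terminal stock prices: S_uu = 246, S_ud = 154.9, S_dd = 97.54
Terminal payoffs (K − S): max(-81.04, 0) = 0, max(10.09, 0) = 10.09, max(67.46, 0) = 67.46
Node u (S = 182.2): continuation = 1/1.07·[0.4400·0.0000 + 0.5600·10.0875] = 5.2794; exercise value = 0.0000 ≤ continuation, so V_u = 5.2794
Node d (S = 114.8): continuation = 1/1.07·[0.4400·10.0875 + 0.5600·67.4625] = 39.4556; exercise value = 50.2500 > continuation, so V_d = 50.2500 (exercise)
Node 0 (S = 135): continuation = 1/1.07·[0.4400·5.2794 + 0.5600·50.2500] = 28.4700; exercise value = 30.0000 > continuation, so V_0 = 30.0000 (exercise)

$30.00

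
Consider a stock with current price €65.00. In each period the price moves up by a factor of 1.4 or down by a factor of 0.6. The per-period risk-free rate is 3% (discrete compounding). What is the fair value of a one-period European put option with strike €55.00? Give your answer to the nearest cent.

Risk-neutral probability p = (1 + 0.03 − 0.6)/(1.4 − 0.6) = 0.4300/0.8000 = 0.5375
Terminal stock prices: S_u = 91, S_d = 39
Terminal payoffs (K − S): max(-36, 0) = 0, max(16, 0) = 16
Node 0 (S = 65): V_0 = 1/1.03·[0.5375·0.0000 + 0.4625·16.0000] = 7.1845

€7.18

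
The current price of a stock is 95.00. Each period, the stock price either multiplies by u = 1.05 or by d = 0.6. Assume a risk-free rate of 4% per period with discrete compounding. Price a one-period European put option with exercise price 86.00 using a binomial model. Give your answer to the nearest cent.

Risk-neutral probability p = (1 + 0.04 − 0.6)/(1.05 − 0.6) = 0.4400/0.4500 = 0.9778
Terminal stock prices: S_u = 99.75, S_d = 57
Terminal payoffs (K − S): max(-13.75, 0) = 0, max(29, 0) = 29
Node 0 (S = 95): V_0 = 1/1.04·[0.9778·0.0000 + 0.0222·29.0000] = 0.6197

0.62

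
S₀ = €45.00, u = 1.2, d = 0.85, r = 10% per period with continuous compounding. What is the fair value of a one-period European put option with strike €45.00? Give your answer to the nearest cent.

Risk-neutral probability p = (e^0.1 − 0.85)/(1.2 − 0.85) = 0.2552/0.3500 = 0.7291
Terminal stock prices: S_u = 54, S_d = 38.25
Terminal payoffs (K − S): max(-9, 0) = 0, max(6.75, 0) = 6.75
Node 0 (S = 45): V_0 = e^(−0.1)·[0.7291·0.0000 + 0.2709·6.7500] = 1.6548

€1.65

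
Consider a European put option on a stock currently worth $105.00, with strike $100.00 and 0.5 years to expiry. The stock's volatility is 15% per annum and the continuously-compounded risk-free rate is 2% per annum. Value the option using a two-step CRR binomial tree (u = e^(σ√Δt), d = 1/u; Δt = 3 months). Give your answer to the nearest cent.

CRR parameters: u = e^(σ√Δt) = e^(0.15·√0.25) = 1.0779, d = 1/u = 0.9277
Per-period rate: rΔt = 0.02·0.25 = 0.005, so R = e^0.005 = 1.0050
Risk-neutral probability p = (e^0.005 − 0.9277)/(1.0779 − 0.9277) = 0.0773/0.1501 = 0.5146
Terminal stock prices: S_uu = 122, S_ud = 105, S_dd = 90.37
Terminal payoffs (K − S): max(-21.99, 0) = 0, max(-5, 0) = 0, max(9.626, 0) = 9.626
Node u (S = 113.2): V_u = e^(−0.005)·[0.5146·0.0000 + 0.4854·0.0000] = 0.0000
Node d (S = 97.41): V_d = e^(−0.005)·[0.5146·0.0000 + 0.4854·9.6257] = 4.6486
Node 0 (S = 105): V_0 = e^(−0.005)·[0.5146·0.0000 + 0.4854·4.6486] = 2.2450

$2.24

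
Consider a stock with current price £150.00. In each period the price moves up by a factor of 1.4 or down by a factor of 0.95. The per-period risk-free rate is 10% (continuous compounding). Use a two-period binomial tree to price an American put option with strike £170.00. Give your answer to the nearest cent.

Risk-neutral probability p = (e^0.1 − 0.95)/(1.4 − 0.95) = 0.1552/0.4500 = 0.3448
Terminal stock prices: S_uu = 294, S_ud = 199.5, S_dd = 135.4
Terminal payoffs (K − S): max(-124, 0) = 0, max(-29.5, 0) = 0, max(34.62, 0) = 34.62
Node u (S = 210): continuation = e^(−0.1)·[0.3448·0.0000 + 0.6552·0.0000] = 0.0000; exercise value = 0.0000 ≤ continuation, so V_u = 0.0000
Node d (S = 142.5): continuation = e^(−0.1)·[0.3448·0.0000 + 0.6552·34.6250] = 20.5267; exercise value = 27.5000 > continuation, so V_d = 27.5000 (exercise)
Node 0 (S = 150): continuation = e^(−0.1)·[0.3448·0.0000 + 0.6552·27.5000] = 16.3028; exercise value = 20.0000 > continuation, so V_0 = 20.0000 (exercise)

£20.00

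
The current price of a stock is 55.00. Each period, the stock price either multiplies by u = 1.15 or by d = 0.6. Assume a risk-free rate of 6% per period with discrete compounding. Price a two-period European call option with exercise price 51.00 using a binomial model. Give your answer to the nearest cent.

13.53

Risk-neutral probability p = (1 + 0.06 − 0.6)/(1.15 − 0.6) = 0.4600/0.5500 = 0.8364
Terminal stock prices: S_uu = 72.74, S_ud = 37.95, S_dd = 19.8
Terminal payoffs (S − K): max(21.74, 0) = 21.74, max(-13.05, 0) = 0, max(-31.2, 0) = 0
Node u (S = 63.25): V_u = 1/1.06·[0.8364·21.7375 + 0.1636·0.0000] = 17.1514
Node d (S = 33): V_d = 1/1.06·[0.8364·0.0000 + 0.1636·0.0000] = 0.0000
Node 0 (S = 55): V_0 = 1/1.06·[0.8364·17.1514 + 0.1636·0.0000] = 13.5328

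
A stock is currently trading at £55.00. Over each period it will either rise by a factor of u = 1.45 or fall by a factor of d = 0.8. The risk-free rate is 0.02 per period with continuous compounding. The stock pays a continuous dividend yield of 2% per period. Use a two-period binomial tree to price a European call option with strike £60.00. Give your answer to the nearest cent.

£6.62

Per-period risk-free factor R = e^0.02 = 1.0202; dividend-adjusted growth = e^(0.02−0.02) = 1.0000.
Risk-neutral probability p = (1.0000 − 0.8)/(1.45 − 0.8) = 0.2000/0.6500 = 0.3077
Terminal stock prices: S_uu = 115.6, S_ud = 63.8, S_dd = 35.2
Terminal payoffs (S − K): max(55.64, 0) = 55.64, max(3.8, 0) = 3.8, max(-24.8, 0) = 0
Node u (S = 79.75): V_u = e^(−0.02)·[0.3077·55.6375 + 0.6923·3.8000] = 19.3589
Node d (S = 44): V_d = e^(−0.02)·[0.3077·3.8000 + 0.6923·0.0000] = 1.1461
Node 0 (S = 55): V_0 = e^(−0.02)·[0.3077·19.3589 + 0.6923·1.1461] = 6.6164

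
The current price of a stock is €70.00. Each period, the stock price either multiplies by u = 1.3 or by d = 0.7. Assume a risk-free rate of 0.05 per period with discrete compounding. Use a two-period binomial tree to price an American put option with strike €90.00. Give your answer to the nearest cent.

€22.07

Risk-neutral probability p = (1 + 0.05 − 0.7)/(1.3 − 0.7) = 0.3500/0.6000 = 0.5833
Terminal stock prices: S_uu = 118.3, S_ud = 63.7, S_dd = 34.3
Terminal payoffs (K − S): max(-28.3, 0) = 0, max(26.3, 0) = 26.3, max(55.7, 0) = 55.7
Node u (S = 91): continuation = 1/1.05·[0.5833·0.0000 + 0.4167·26.3000] = 10.4365; exercise value = 0.0000 ≤ continuation, so V_u = 10.4365
Node d (S = 49): continuation = 1/1.05·[0.5833·26.3000 + 0.4167·55.7000] = 36.7143; exercise value = 41.0000 > continuation, so V_d = 41.0000 (exercise)
Node 0 (S = 70): continuation = 1/1.05·[0.5833·10.4365 + 0.4167·41.0000] = 22.0679; exercise value = 20.0000 ≤ continuation, so V_0 = 22.0679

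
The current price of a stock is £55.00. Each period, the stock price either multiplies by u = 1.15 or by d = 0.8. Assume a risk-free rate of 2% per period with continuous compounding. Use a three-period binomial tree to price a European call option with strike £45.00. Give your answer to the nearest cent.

£14.53

Risk-neutral probability p = (e^0.02 − 0.8)/(1.15 − 0.8) = 0.2202/0.3500 = 0.6291
Terminal stock prices: S_uuu = 83.65, S_uud = 58.19, S_udd = 40.48, S_ddd = 28.16
Terminal payoffs (S − K): max(38.65, 0) = 38.65, max(13.19, 0) = 13.19, max(-4.52, 0) = 0, max(-16.84, 0) = 0
Node uu (S = 72.74): V_uu = e^(−0.02)·[0.6291·38.6481 + 0.3709·13.1900] = 28.6286
Node ud (S = 50.6): V_ud = e^(−0.02)·[0.6291·13.1900 + 0.3709·0.0000] = 8.1341
Node dd (S = 35.2): V_dd = e^(−0.02)·[0.6291·0.0000 + 0.3709·0.0000] = 0.0000
Node u (S = 63.25): V_u = e^(−0.02)·[0.6291·28.6286 + 0.3709·8.1341] = 20.6117
Node d (S = 44): V_d = e^(−0.02)·[0.6291·8.1341 + 0.3709·0.0000] = 5.0162
Node 0 (S = 55): V_0 = e^(−0.02)·[0.6291·20.6117 + 0.3709·5.0162] = 14.5345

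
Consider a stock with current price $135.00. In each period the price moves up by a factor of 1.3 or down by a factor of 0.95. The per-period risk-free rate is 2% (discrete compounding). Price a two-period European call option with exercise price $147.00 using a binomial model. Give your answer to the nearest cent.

Risk-neutral probability p = (1 + 0.02 − 0.95)/(1.3 − 0.95) = 0.0700/0.3500 = 0.2000
Terminal stock prices: S_uu = 228.2, S_ud = 166.7, S_dd = 121.8
Terminal payoffs (S − K): max(81.15, 0) = 81.15, max(19.72, 0) = 19.72, max(-25.16, 0) = 0
Node u (S = 175.5): V_u = 1/1.02·[0.2000·81.1500 + 0.8000·19.7250] = 31.3824
Node d (S = 128.2): V_d = 1/1.02·[0.2000·19.7250 + 0.8000·0.0000] = 3.8676
Node 0 (S = 135): V_0 = 1/1.02·[0.2000·31.3824 + 0.8000·3.8676] = 9.1869

$9.19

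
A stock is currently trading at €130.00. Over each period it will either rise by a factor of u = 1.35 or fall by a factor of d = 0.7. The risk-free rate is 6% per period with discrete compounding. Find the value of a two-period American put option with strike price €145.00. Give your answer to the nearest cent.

€27.60

Risk-neutral probability p = (1 + 0.06 − 0.7)/(1.35 − 0.7) = 0.3600/0.6500 = 0.5538
Terminal stock prices: S_uu = 236.9, S_ud = 122.8, S_dd = 63.7
Terminal payoffs (K − S): max(-91.93, 0) = 0, max(22.15, 0) = 22.15, max(81.3, 0) = 81.3
Node u (S = 175.5): continuation = 1/1.06·[0.5538·0.0000 + 0.4462·22.1500] = 9.3229; exercise value = 0.0000 ≤ continuation, so V_u = 9.3229
Node d (S = 91): continuation = 1/1.06·[0.5538·22.1500 + 0.4462·81.3000] = 45.7925; exercise value = 54.0000 > continuation, so V_d = 54.0000 (exercise)
Node 0 (S = 130): continuation = 1/1.06·[0.5538·9.3229 + 0.4462·54.0000] = 27.5998; exercise value = 15.0000 ≤ continuation, so V_0 = 27.5998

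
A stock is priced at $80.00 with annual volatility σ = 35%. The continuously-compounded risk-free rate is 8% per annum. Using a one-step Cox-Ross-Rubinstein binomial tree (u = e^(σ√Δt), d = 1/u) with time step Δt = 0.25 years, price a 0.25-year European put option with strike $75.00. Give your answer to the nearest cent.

CRR parameters: u = e^(σ√Δt) = e^(0.35·√0.25) = 1.1912, d = 1/u = 0.8395
Per-period rate: rΔt = 0.08·0.25 = 0.02, so R = e^0.02 = 1.0202
Risk-neutral probability p = (e^0.02 − 0.8395)/(1.1912 − 0.8395) = 0.1807/0.3518 = 0.5138
Terminal stock prices: S_u = 95.3, S_d = 67.16
Terminal payoffs (K − S): max(-20.3, 0) = 0, max(7.843, 0) = 7.843
Node 0 (S = 80): V_0 = e^(−0.02)·[0.5138·0.0000 + 0.4862·7.8434] = 3.7381

$3.74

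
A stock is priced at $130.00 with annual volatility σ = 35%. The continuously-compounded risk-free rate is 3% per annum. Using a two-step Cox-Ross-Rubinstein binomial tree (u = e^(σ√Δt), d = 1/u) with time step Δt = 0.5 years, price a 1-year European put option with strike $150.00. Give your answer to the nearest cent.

$29.05

CRR parameters: u = e^(σ√Δt) = e^(0.35·√0.5) = 1.2808, d = 1/u = 0.7808
Per-period rate: rΔt = 0.03·0.5 = 0.015, so R = e^0.015 = 1.0151
Risk-neutral probability p = (e^0.015 − 0.7808)/(1.2808 − 0.7808) = 0.2344/0.5000 = 0.4687
Terminal stock prices: S_uu = 213.3, S_ud = 130, S_dd = 79.25
Terminal payoffs (K − S): max(-63.26, 0) = 0, max(20, 0) = 20, max(70.75, 0) = 70.75
Node u (S = 166.5): V_u = e^(−0.015)·[0.4687·0.0000 + 0.5313·20.0000] = 10.4685
Node d (S = 101.5): V_d = e^(−0.015)·[0.4687·20.0000 + 0.5313·70.7538] = 46.2680
Node 0 (S = 130): V_0 = e^(−0.015)·[0.4687·10.4685 + 0.5313·46.2680] = 29.0509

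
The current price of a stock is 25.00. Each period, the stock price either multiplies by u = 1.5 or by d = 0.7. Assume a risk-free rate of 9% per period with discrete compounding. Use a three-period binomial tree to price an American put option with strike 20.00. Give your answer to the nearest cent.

Risk-neutral probability p = (1 + 0.09 − 0.7)/(1.5 − 0.7) = 0.3900/0.8000 = 0.4875
Terminal stock prices: S_uuu = 84.38, S_uud = 39.38, S_udd = 18.37, S_ddd = 8.575
Terminal payoffs (K − S): max(-64.38, 0) = 0, max(-19.38, 0) = 0, max(1.625, 0) = 1.625, max(11.43, 0) = 11.43
Node uu (S = 56.25): continuation = 1/1.09·[0.4875·0.0000 + 0.5125·0.0000] = 0.0000; exercise value = 0.0000 ≤ continuation, so V_uu = 0.0000
Node ud (S = 26.25): continuation = 1/1.09·[0.4875·0.0000 + 0.5125·1.6250] = 0.7640; exercise value = 0.0000 ≤ continuation, so V_ud = 0.7640
Node dd (S = 12.25): continuation = 1/1.09·[0.4875·1.6250 + 0.5125·11.4250] = 6.0986; exercise value = 7.7500 > continuation, so V_dd = 7.7500 (exercise)
Node u (S = 37.5): continuation = 1/1.09·[0.4875·0.0000 + 0.5125·0.7640] = 0.3592; exercise value = 0.0000 ≤ continuation, so V_u = 0.3592
Node d (S = 17.5): continuation = 1/1.09·[0.4875·0.7640 + 0.5125·7.7500] = 3.9856; exercise value = 2.5000 ≤ continuation, so V_d = 3.9856
Node 0 (S = 25): continuation = 1/1.09·[0.4875·0.3592 + 0.5125·3.9856] = 2.0347; exercise value = 0.0000 ≤ continuation, so V_0 = 2.0347

2.03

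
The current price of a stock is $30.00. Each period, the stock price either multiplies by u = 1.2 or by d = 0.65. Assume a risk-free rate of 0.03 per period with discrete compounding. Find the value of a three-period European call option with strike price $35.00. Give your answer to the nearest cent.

$5.08

Risk-neutral probability p = (1 + 0.03 − 0.65)/(1.2 − 0.65) = 0.3800/0.5500 = 0.6909
Terminal stock prices: S_uuu = 51.84, S_uud = 28.08, S_udd = 15.21, S_ddd = 8.239
Terminal payoffs (S − K): max(16.84, 0) = 16.84, max(-6.92, 0) = 0, max(-19.79, 0) = 0, max(-26.76, 0) = 0
Node uu (S = 43.2): V_uu = 1/1.03·[0.6909·16.8400 + 0.3091·0.0000] = 11.2960
Node ud (S = 23.4): V_ud = 1/1.03·[0.6909·0.0000 + 0.3091·0.0000] = 0.0000
Node dd (S = 12.68): V_dd = 1/1.03·[0.6909·0.0000 + 0.3091·0.0000] = 0.0000
Node u (S = 36): V_u = 1/1.03·[0.6909·11.2960 + 0.3091·0.0000] = 7.5772
Node d (S = 19.5): V_d = 1/1.03·[0.6909·0.0000 + 0.3091·0.0000] = 0.0000
Node 0 (S = 30): V_0 = 1/1.03·[0.6909·7.5772 + 0.3091·0.0000] = 5.0827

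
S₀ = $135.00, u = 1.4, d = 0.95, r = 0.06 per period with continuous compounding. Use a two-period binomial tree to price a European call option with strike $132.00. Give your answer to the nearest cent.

Risk-neutral probability p = (e^0.06 − 0.95)/(1.4 − 0.95) = 0.1118/0.4500 = 0.2485
Terminal stock prices: S_uu = 264.6, S_ud = 179.5, S_dd = 121.8
Terminal payoffs (S − K): max(132.6, 0) = 132.6, max(47.55, 0) = 47.55, max(-10.16, 0) = 0
Node u (S = 189): V_u = e^(−0.06)·[0.2485·132.6000 + 0.7515·47.5500] = 64.6871
Node d (S = 128.2): V_d = e^(−0.06)·[0.2485·47.5500 + 0.7515·0.0000] = 11.1292
Node 0 (S = 135): V_0 = e^(−0.06)·[0.2485·64.6871 + 0.7515·11.1292] = 23.0165

$23.02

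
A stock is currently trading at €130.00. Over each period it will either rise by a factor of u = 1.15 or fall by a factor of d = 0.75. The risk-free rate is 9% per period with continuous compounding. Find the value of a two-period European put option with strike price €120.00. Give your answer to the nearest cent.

Risk-neutral probability p = (e^0.09 − 0.75)/(1.15 − 0.75) = 0.3442/0.4000 = 0.8604
Terminal stock prices: S_uu = 171.9, S_ud = 112.1, S_dd = 73.12
Terminal payoffs (K − S): max(-51.92, 0) = 0, max(7.875, 0) = 7.875, max(46.88, 0) = 46.88
Node u (S = 149.5): V_u = e^(−0.09)·[0.8604·0.0000 + 0.1396·7.8750] = 1.0045
Node d (S = 97.5): V_d = e^(−0.09)·[0.8604·7.8750 + 0.1396·46.8750] = 12.1717
Node 0 (S = 130): V_0 = e^(−0.09)·[0.8604·1.0045 + 0.1396·12.1717] = 2.3424

€2.34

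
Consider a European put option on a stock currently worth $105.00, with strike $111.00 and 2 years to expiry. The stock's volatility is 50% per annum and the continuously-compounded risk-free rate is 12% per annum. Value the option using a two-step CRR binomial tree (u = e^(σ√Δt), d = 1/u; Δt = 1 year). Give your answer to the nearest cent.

$16.60

CRR parameters: u = e^(σ√Δt) = e^(0.5·√1) = 1.6487, d = 1/u = 0.6065
Per-period rate: rΔt = 0.12·1 = 0.12, so R = e^0.12 = 1.1275
Risk-neutral probability p = (e^0.12 − 0.6065)/(1.6487 − 0.6065) = 0.5210/1.0422 = 0.4999
Terminal stock prices: S_uu = 285.4, S_ud = 105, S_dd = 38.63
Terminal payoffs (K − S): max(-174.4, 0) = 0, max(6, 0) = 6, max(72.37, 0) = 72.37
Node u (S = 173.1): V_u = e^(−0.12)·[0.4999·0.0000 + 0.5001·6.0000] = 2.6614
Node d (S = 63.69): V_d = e^(−0.12)·[0.4999·6.0000 + 0.5001·72.3727] = 34.7624
Node 0 (S = 105): V_0 = e^(−0.12)·[0.4999·2.6614 + 0.5001·34.7624] = 16.5995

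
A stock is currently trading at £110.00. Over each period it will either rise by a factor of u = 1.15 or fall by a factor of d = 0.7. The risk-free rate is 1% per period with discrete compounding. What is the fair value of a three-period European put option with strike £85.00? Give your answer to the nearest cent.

Risk-neutral probability p = (1 + 0.01 − 0.7)/(1.15 − 0.7) = 0.3100/0.4500 = 0.6889
Terminal stock prices: S_uuu = 167.3, S_uud = 101.8, S_udd = 61.98, S_ddd = 37.73
Terminal payoffs (K − S): max(-82.3, 0) = 0, max(-16.83, 0) = 0, max(23.02, 0) = 23.02, max(47.27, 0) = 47.27
Node uu (S = 145.5): V_uu = 1/1.01·[0.6889·0.0000 + 0.3111·0.0000] = 0.0000
Node ud (S = 88.55): V_ud = 1/1.01·[0.6889·0.0000 + 0.3111·23.0150] = 7.0893
Node dd (S = 53.9): V_dd = 1/1.01·[0.6889·23.0150 + 0.3111·47.2700] = 30.2584
Node u (S = 126.5): V_u = 1/1.01·[0.6889·0.0000 + 0.3111·7.0893] = 2.1837
Node d (S = 77): V_d = 1/1.01·[0.6889·7.0893 + 0.3111·30.2584] = 14.1559
Node 0 (S = 110): V_0 = 1/1.01·[0.6889·2.1837 + 0.3111·14.1559] = 5.8499

£5.85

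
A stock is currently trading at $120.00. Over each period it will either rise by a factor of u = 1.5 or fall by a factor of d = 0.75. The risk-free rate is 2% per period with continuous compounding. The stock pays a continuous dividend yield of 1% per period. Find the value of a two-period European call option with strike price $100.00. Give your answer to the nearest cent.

$34.87

Per-period risk-free factor R = e^0.02 = 1.0202; dividend-adjusted growth = e^(0.02−0.01) = 1.0101.
Risk-neutral probability p = (1.0101 − 0.75)/(1.5 − 0.75) = 0.2601/0.7500 = 0.3467
Terminal stock prices: S_uu = 270, S_ud = 135, S_dd = 67.5
Terminal payoffs (S − K): max(170, 0) = 170, max(35, 0) = 35, max(-32.5, 0) = 0
Node u (S = 180): V_u = e^(−0.02)·[0.3467·170.0000 + 0.6533·35.0000] = 80.1891
Node d (S = 90): V_d = e^(−0.02)·[0.3467·35.0000 + 0.6533·0.0000] = 11.8954
Node 0 (S = 120): V_0 = e^(−0.02)·[0.3467·80.1891 + 0.6533·11.8954] = 34.8707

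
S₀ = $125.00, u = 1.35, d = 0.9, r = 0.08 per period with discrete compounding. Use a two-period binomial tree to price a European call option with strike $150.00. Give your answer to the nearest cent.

Risk-neutral probability p = (1 + 0.08 − 0.9)/(1.35 − 0.9) = 0.1800/0.4500 = 0.4000
Terminal stock prices: S_uu = 227.8, S_ud = 151.9, S_dd = 101.2
Terminal payoffs (S − K): max(77.81, 0) = 77.81, max(1.875, 0) = 1.875, max(-48.75, 0) = 0
Node u (S = 168.8): V_u = 1/1.08·[0.4000·77.8125 + 0.6000·1.8750] = 29.8611
Node d (S = 112.5): V_d = 1/1.08·[0.4000·1.8750 + 0.6000·0.0000] = 0.6944
Node 0 (S = 125): V_0 = 1/1.08·[0.4000·29.8611 + 0.6000·0.6944] = 11.4455

$11.45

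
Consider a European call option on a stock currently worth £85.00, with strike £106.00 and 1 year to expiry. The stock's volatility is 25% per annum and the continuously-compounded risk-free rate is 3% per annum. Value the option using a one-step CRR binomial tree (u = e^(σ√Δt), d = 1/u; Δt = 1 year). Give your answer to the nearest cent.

CRR parameters: u = e^(σ√Δt) = e^(0.25·√1) = 1.2840, d = 1/u = 0.7788
Per-period rate: rΔt = 0.03·1 = 0.03, so R = e^0.03 = 1.0305
Risk-neutral probability p = (e^0.03 − 0.7788)/(1.2840 − 0.7788) = 0.2517/0.5052 = 0.4981
Terminal stock prices: S_u = 109.1, S_d = 66.2
Terminal payoffs (S − K): max(3.142, 0) = 3.142, max(-39.8, 0) = 0
Node 0 (S = 85): V_0 = e^(−0.03)·[0.4981·3.1422 + 0.5019·0.0000] = 1.5189

£1.52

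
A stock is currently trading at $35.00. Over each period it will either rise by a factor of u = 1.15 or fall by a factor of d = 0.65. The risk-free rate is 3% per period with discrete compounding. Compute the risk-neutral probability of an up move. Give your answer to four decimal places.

p = 0.7600

Risk-neutral probability p = (1 + 0.03 − 0.65)/(1.15 − 0.65) = 0.3800/0.5000 = 0.7600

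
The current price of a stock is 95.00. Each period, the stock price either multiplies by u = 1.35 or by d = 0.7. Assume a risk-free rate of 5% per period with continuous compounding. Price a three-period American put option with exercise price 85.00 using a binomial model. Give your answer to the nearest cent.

Risk-neutral probability p = (e^0.05 − 0.7)/(1.35 − 0.7) = 0.3513/0.6500 = 0.5404
Terminal stock prices: S_uuu = 233.7, S_uud = 121.2, S_udd = 62.84, S_ddd = 32.58
Terminal payoffs (K − S): max(-148.7, 0) = 0, max(-36.2, 0) = 0, max(22.16, 0) = 22.16, max(52.42, 0) = 52.42
Node uu (S = 173.1): continuation = e^(−0.05)·[0.5404·0.0000 + 0.4596·0.0000] = 0.0000; exercise value = 0.0000 ≤ continuation, so V_uu = 0.0000
Node ud (S = 89.77): continuation = e^(−0.05)·[0.5404·0.0000 + 0.4596·22.1575] = 9.6866; exercise value = 0.0000 ≤ continuation, so V_ud = 9.6866
Node dd (S = 46.55): continuation = e^(−0.05)·[0.5404·22.1575 + 0.4596·52.4150] = 34.3045; exercise value = 38.4500 > continuation, so V_dd = 38.4500 (exercise)
Node u (S = 128.2): continuation = e^(−0.05)·[0.5404·0.0000 + 0.4596·9.6866] = 4.2347; exercise value = 0.0000 ≤ continuation, so V_u = 4.2347
Node d (S = 66.5): continuation = e^(−0.05)·[0.5404·9.6866 + 0.4596·38.4500] = 21.7886; exercise value = 18.5000 ≤ continuation, so V_d = 21.7886
Node 0 (S = 95): continuation = e^(−0.05)·[0.5404·4.2347 + 0.4596·21.7886] = 11.7022; exercise value = 0.0000 ≤ continuation, so V_0 = 11.7022

11.70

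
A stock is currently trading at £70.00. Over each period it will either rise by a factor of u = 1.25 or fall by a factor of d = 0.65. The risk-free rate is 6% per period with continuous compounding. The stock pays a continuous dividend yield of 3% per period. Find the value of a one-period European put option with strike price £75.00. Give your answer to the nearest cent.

£10.17

Per-period risk-free factor R = e^0.06 = 1.0618; dividend-adjusted growth = e^(0.06−0.03) = 1.0305.
Risk-neutral probability p = (1.0305 − 0.65)/(1.25 − 0.65) = 0.3805/0.6000 = 0.6341
Terminal stock prices: S_u = 87.5, S_d = 45.5
Terminal payoffs (K − S): max(-12.5, 0) = 0, max(29.5, 0) = 29.5
Node 0 (S = 70): V_0 = e^(−0.06)·[0.6341·0.0000 + 0.3659·29.5000] = 10.1657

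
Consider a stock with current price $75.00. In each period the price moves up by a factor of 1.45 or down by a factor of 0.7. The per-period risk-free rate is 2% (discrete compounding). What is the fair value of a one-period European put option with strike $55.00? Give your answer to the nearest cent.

Risk-neutral probability p = (1 + 0.02 − 0.7)/(1.45 − 0.7) = 0.3200/0.7500 = 0.4267
Terminal stock prices: S_u = 108.8, S_d = 52.5
Terminal payoffs (K − S): max(-53.75, 0) = 0, max(2.5, 0) = 2.5
Node 0 (S = 75): V_0 = 1/1.02·[0.4267·0.0000 + 0.5733·2.5000] = 1.4052

$1.41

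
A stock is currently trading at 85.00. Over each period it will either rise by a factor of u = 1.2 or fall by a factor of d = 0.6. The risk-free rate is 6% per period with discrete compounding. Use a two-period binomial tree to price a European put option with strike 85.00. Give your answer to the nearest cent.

10.21

Risk-neutral probability p = (1 + 0.06 − 0.6)/(1.2 − 0.6) = 0.4600/0.6000 = 0.7667
Terminal stock prices: S_uu = 122.4, S_ud = 61.2, S_dd = 30.6
Terminal payoffs (K − S): max(-37.4, 0) = 0, max(23.8, 0) = 23.8, max(54.4, 0) = 54.4
Node u (S = 102): V_u = 1/1.06·[0.7667·0.0000 + 0.2333·23.8000] = 5.2390
Node d (S = 51): V_d = 1/1.06·[0.7667·23.8000 + 0.2333·54.4000] = 29.1887
Node 0 (S = 85): V_0 = 1/1.06·[0.7667·5.2390 + 0.2333·29.1887] = 10.2144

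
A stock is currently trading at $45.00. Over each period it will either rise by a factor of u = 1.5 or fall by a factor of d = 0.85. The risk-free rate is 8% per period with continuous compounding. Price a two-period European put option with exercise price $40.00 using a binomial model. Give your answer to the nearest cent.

$2.62

Risk-neutral probability p = (e^0.08 − 0.85)/(1.5 − 0.85) = 0.2333/0.6500 = 0.3589
Terminal stock prices: S_uu = 101.2, S_ud = 57.38, S_dd = 32.51
Terminal payoffs (K − S): max(-61.25, 0) = 0, max(-17.38, 0) = 0, max(7.488, 0) = 7.488
Node u (S = 67.5): V_u = e^(−0.08)·[0.3589·0.0000 + 0.6411·0.0000] = 0.0000
Node d (S = 38.25): V_d = e^(−0.08)·[0.3589·0.0000 + 0.6411·7.4875] = 4.4312
Node 0 (S = 45): V_0 = e^(−0.08)·[0.3589·0.0000 + 0.6411·4.4312] = 2.6224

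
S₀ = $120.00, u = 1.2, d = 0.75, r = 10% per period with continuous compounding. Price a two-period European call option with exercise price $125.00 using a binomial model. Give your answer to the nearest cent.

Risk-neutral probability p = (e^0.1 − 0.75)/(1.2 − 0.75) = 0.3552/0.4500 = 0.7893
Terminal stock prices: S_uu = 172.8, S_ud = 108, S_dd = 67.5
Terminal payoffs (S − K): max(47.8, 0) = 47.8, max(-17, 0) = 0, max(-57.5, 0) = 0
Node u (S = 144): V_u = e^(−0.1)·[0.7893·47.8000 + 0.2107·0.0000] = 34.1368
Node d (S = 90): V_d = e^(−0.1)·[0.7893·0.0000 + 0.2107·0.0000] = 0.0000
Node 0 (S = 120): V_0 = e^(−0.1)·[0.7893·34.1368 + 0.2107·0.0000] = 24.3792

$24.38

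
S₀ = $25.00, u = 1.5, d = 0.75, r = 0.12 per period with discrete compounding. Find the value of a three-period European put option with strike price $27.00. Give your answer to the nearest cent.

Risk-neutral probability p = (1 + 0.12 − 0.75)/(1.5 − 0.75) = 0.3700/0.7500 = 0.4933
Terminal stock prices: S_uuu = 84.38, S_uud = 42.19, S_udd = 21.09, S_ddd = 10.55
Terminal payoffs (K − S): max(-57.38, 0) = 0, max(-15.19, 0) = 0, max(5.906, 0) = 5.906, max(16.45, 0) = 16.45
Node uu (S = 56.25): V_uu = 1/1.12·[0.4933·0.0000 + 0.5067·0.0000] = 0.0000
Node ud (S = 28.12): V_ud = 1/1.12·[0.4933·0.0000 + 0.5067·5.9062] = 2.6719
Node dd (S = 14.06): V_dd = 1/1.12·[0.4933·5.9062 + 0.5067·16.4531] = 10.0446
Node u (S = 37.5): V_u = 1/1.12·[0.4933·0.0000 + 0.5067·2.6719] = 1.2087
Node d (S = 18.75): V_d = 1/1.12·[0.4933·2.6719 + 0.5067·10.0446] = 5.7209
Node 0 (S = 25): V_0 = 1/1.12·[0.4933·1.2087 + 0.5067·5.7209] = 3.1204

$3.12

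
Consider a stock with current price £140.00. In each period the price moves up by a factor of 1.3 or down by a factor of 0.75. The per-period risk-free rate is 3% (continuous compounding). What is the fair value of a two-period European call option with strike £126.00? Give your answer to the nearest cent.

Risk-neutral probability p = (e^0.03 − 0.75)/(1.3 − 0.75) = 0.2805/0.5500 = 0.5099
Terminal stock prices: S_uu = 236.6, S_ud = 136.5, S_dd = 78.75
Terminal payoffs (S − K): max(110.6, 0) = 110.6, max(10.5, 0) = 10.5, max(-47.25, 0) = 0
Node u (S = 182): V_u = e^(−0.03)·[0.5099·110.6000 + 0.4901·10.5000] = 59.7239
Node d (S = 105): V_d = e^(−0.03)·[0.5099·10.5000 + 0.4901·0.0000] = 5.1959
Node 0 (S = 140): V_0 = e^(−0.03)·[0.5099·59.7239 + 0.4901·5.1959] = 32.0253

£32.03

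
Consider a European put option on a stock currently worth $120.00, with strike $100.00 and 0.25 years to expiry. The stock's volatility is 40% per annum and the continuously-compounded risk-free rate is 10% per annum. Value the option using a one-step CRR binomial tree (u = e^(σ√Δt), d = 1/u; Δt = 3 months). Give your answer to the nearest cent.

CRR parameters: u = e^(σ√Δt) = e^(0.4·√0.25) = 1.2214, d = 1/u = 0.8187
Per-period rate: rΔt = 0.1·0.25 = 0.025, so R = e^0.025 = 1.0253
Risk-neutral probability p = (e^0.025 − 0.8187)/(1.2214 − 0.8187) = 0.2066/0.4027 = 0.5130
Terminal stock prices: S_u = 146.6, S_d = 98.25
Terminal payoffs (K − S): max(-46.57, 0) = 0, max(1.752, 0) = 1.752
Node 0 (S = 120): V_0 = e^(−0.025)·[0.5130·0.0000 + 0.4870·1.7523] = 0.8322

$0.83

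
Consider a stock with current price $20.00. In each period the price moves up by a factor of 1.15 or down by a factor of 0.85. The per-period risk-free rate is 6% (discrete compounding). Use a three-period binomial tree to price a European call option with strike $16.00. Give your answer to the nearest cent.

$6.65

Risk-neutral probability p = (1 + 0.06 − 0.85)/(1.15 − 0.85) = 0.2100/0.3000 = 0.7000
Terminal stock prices: S_uuu = 30.42, S_uud = 22.48, S_udd = 16.62, S_ddd = 12.28
Terminal payoffs (S − K): max(14.42, 0) = 14.42, max(6.482, 0) = 6.482, max(0.6175, 0) = 0.6175, max(-3.718, 0) = 0
Node uu (S = 26.45): V_uu = 1/1.06·[0.7000·14.4175 + 0.3000·6.4825] = 11.3557
Node ud (S = 19.55): V_ud = 1/1.06·[0.7000·6.4825 + 0.3000·0.6175] = 4.4557
Node dd (S = 14.45): V_dd = 1/1.06·[0.7000·0.6175 + 0.3000·0.0000] = 0.4078
Node u (S = 23): V_u = 1/1.06·[0.7000·11.3557 + 0.3000·4.4557] = 8.7601
Node d (S = 17): V_d = 1/1.06·[0.7000·4.4557 + 0.3000·0.4078] = 3.0578
Node 0 (S = 20): V_0 = 1/1.06·[0.7000·8.7601 + 0.3000·3.0578] = 6.6504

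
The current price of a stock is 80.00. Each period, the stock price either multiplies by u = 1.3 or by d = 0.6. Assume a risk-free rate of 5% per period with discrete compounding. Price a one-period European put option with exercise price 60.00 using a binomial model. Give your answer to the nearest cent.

Risk-neutral probability p = (1 + 0.05 − 0.6)/(1.3 − 0.6) = 0.4500/0.7000 = 0.6429
Terminal stock prices: S_u = 104, S_d = 48
Terminal payoffs (K − S): max(-44, 0) = 0, max(12, 0) = 12
Node 0 (S = 80): V_0 = 1/1.05·[0.6429·0.0000 + 0.3571·12.0000] = 4.0816

4.08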